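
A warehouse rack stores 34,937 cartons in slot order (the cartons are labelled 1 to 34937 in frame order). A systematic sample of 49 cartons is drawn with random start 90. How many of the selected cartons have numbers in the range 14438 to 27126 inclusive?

17

k = 34937/49 = 713
First selection ≥ 14438: 90 + ⌈(14438−90)/713⌉·713 = 90 + 21×713 = 15063
Last selection ≤ 27126: 90 + ⌊(27126−90)/713⌋·713 = 90 + 37×713 = 26471
Count = 37 − 21 + 1 = 17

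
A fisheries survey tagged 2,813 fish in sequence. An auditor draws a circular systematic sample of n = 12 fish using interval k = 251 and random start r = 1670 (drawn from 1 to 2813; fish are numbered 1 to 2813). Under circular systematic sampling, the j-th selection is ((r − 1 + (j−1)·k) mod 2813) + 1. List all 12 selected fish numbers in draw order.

Selection 1: 1670
Selection 2: 1670 + 251 = 1921
Selection 3: 1921 + 251 = 2172
Selection 4: 2172 + 251 = 2423
Selection 5: 2423 + 251 = 2674
Selection 6: 2674 + 251 = 2925 → 2925 − 2813 = 112
Selection 7: 112 + 251 = 363
Selection 8: 363 + 251 = 614
Selection 9: 614 + 251 = 865
Selection 10: 865 + 251 = 1116
Selection 11: 1116 + 251 = 1367
Selection 12: 1367 + 251 = 1618

1670, 1921, 2172, 2423, 2674, 112, 363, 614, 865, 1116, 1367, 1618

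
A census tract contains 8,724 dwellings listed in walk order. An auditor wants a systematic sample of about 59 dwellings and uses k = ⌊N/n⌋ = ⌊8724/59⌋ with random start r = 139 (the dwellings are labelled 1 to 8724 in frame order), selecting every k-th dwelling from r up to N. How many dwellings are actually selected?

59

k = ⌊8724/59⌋ = 147
Achieved size = ⌊(8724 − 139)/147⌋ + 1 = ⌊8585/147⌋ + 1 = 58 + 1 = 59
(last selection: 139 + 58×147 = 8665 ≤ 8724; next would be 8812 > 8724)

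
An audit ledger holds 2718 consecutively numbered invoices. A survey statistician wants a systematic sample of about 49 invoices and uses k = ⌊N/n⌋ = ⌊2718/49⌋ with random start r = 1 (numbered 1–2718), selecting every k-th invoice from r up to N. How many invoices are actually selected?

50

k = ⌊2718/49⌋ = 55
Achieved size = ⌊(2718 − 1)/55⌋ + 1 = ⌊2717/55⌋ + 1 = 49 + 1 = 50
(last selection: 1 + 49×55 = 2696 ≤ 2718; next would be 2751 > 2718)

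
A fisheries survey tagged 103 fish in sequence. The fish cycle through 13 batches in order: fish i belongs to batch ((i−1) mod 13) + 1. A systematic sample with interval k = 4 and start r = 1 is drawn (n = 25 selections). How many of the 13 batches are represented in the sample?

13

Consecutive selections differ by k = 4, so their batch numbers differ by 4 mod 13 = 4.
gcd(4, 13) = 1, so the sample visits 13/1 = 13 distinct residues mod 13.
Start 1 is batch 1; the batches hit are 1, 2, 3, 4, 5, 6, 7, 8, 9, 10, 11, 12, 13.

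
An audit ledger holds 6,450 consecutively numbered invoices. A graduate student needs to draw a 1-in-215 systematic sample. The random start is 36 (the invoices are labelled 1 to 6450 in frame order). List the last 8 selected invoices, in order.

4766, 4981, 5196, 5411, 5626, 5841, 6056, 6271

23rd selection = 36 + 22×215 = 4766
24th: 4766 + 215 = 4981
25th: 4981 + 215 = 5196
26th: 5196 + 215 = 5411
27th: 5411 + 215 = 5626
28th: 5626 + 215 = 5841
29th: 5841 + 215 = 6056
30th: 6056 + 215 = 6271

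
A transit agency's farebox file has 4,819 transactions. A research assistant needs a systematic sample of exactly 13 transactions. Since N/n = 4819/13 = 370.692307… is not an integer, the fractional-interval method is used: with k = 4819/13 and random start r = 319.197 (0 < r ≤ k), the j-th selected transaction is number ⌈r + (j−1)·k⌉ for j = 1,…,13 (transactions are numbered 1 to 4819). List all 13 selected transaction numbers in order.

j=1: r + 0k = 319.197 → ⌈·⌉ = 320
j=2: r + 1k = 689.889307… → ⌈·⌉ = 690
j=3: r + 2k = 1060.581615… → ⌈·⌉ = 1061
j=4: r + 3k = 1431.273923… → ⌈·⌉ = 1432
j=5: r + 4k = 1801.966230… → ⌈·⌉ = 1802
j=6: r + 5k = 2172.658538… → ⌈·⌉ = 2173
j=7: r + 6k = 2543.350846… → ⌈·⌉ = 2544
j=8: r + 7k = 2914.043153… → ⌈·⌉ = 2915
j=9: r + 8k = 3284.735461… → ⌈·⌉ = 3285
j=10: r + 9k = 3655.427769… → ⌈·⌉ = 3656
j=11: r + 10k = 4026.120076… → ⌈·⌉ = 4027
j=12: r + 11k = 4396.812384… → ⌈·⌉ = 4397
j=13: r + 12k = 4767.504692… → ⌈·⌉ = 4768

320, 690, 1061, 1432, 1802, 2173, 2544, 2915, 3285, 3656, 4027, 4397, 4768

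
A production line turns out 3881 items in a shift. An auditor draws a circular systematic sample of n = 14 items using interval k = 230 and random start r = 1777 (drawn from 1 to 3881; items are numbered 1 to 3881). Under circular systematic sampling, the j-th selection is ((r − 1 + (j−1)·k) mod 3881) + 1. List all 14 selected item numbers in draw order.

1777, 2007, 2237, 2467, 2697, 2927, 3157, 3387, 3617, 3847, 196, 426, 656, 886

Selection 1: 1777
Selection 2: 1777 + 230 = 2007
Selection 3: 2007 + 230 = 2237
Selection 4: 2237 + 230 = 2467
Selection 5: 2467 + 230 = 2697
Selection 6: 2697 + 230 = 2927
Selection 7: 2927 + 230 = 3157
Selection 8: 3157 + 230 = 3387
Selection 9: 3387 + 230 = 3617
Selection 10: 3617 + 230 = 3847
Selection 11: 3847 + 230 = 4077 → 4077 − 3881 = 196
Selection 12: 196 + 230 = 426
Selection 13: 426 + 230 = 656
Selection 14: 656 + 230 = 886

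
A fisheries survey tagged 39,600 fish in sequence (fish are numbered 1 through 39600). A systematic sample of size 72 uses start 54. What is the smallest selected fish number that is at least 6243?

k = 39600/72 = 550
Steps past start: ⌈(6243 − 54)/550⌉ = ⌈6189/550⌉ = 12
Selected fish: 54 + 12×550 = 6654

6654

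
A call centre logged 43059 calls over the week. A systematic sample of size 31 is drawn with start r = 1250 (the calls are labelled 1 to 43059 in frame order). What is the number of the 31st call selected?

42920

k = 43059/31 = 1389
31st selection = r + (31−1)·k = 1250 + 30×1389 = 1250 + 41670 = 42920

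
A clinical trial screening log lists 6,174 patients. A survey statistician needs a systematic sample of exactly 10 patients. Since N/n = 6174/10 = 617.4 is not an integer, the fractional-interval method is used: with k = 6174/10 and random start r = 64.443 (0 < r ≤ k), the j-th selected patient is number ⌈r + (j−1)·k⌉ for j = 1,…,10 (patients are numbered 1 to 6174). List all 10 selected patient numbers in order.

65, 682, 1300, 1917, 2535, 3152, 3769, 4387, 5004, 5622

j=1: r + 0k = 64.443 → ⌈·⌉ = 65
j=2: r + 1k = 681.843 → ⌈·⌉ = 682
j=3: r + 2k = 1299.243 → ⌈·⌉ = 1300
j=4: r + 3k = 1916.643 → ⌈·⌉ = 1917
j=5: r + 4k = 2534.043 → ⌈·⌉ = 2535
j=6: r + 5k = 3151.443 → ⌈·⌉ = 3152
j=7: r + 6k = 3768.843 → ⌈·⌉ = 3769
j=8: r + 7k = 4386.243 → ⌈·⌉ = 4387
j=9: r + 8k = 5003.643 → ⌈·⌉ = 5004
j=10: r + 9k = 5621.043 → ⌈·⌉ = 5622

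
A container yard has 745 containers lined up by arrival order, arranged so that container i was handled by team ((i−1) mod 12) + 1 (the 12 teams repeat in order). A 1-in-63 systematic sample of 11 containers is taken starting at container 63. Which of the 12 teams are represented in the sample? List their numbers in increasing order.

Consecutive selections differ by k = 63, so their team numbers differ by 63 mod 12 = 3.
gcd(63, 12) = 3, so the sample visits 12/3 = 4 distinct residues mod 12.
Start 63 is team 3; the teams hit are 3, 6, 9, 12.

3, 6, 9, 12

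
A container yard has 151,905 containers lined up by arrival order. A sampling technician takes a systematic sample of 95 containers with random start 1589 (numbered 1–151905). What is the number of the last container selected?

151895

k = 151905/95 = 1599
95th selection = r + (95−1)·k = 1589 + 94×1599 = 1589 + 150306 = 151895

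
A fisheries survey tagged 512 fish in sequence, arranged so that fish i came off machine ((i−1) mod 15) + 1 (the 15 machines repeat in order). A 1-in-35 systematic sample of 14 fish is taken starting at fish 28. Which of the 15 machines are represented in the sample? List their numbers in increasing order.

3, 8, 13

Consecutive selections differ by k = 35, so their machine numbers differ by 35 mod 15 = 5.
gcd(35, 15) = 5, so the sample visits 15/5 = 3 distinct residues mod 15.
Start 28 is machine 13; the machines hit are 3, 8, 13.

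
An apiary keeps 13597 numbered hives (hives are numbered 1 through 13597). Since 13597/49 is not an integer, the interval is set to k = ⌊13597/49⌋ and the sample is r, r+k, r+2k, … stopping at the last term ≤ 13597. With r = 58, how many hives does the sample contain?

k = ⌊13597/49⌋ = 277
Achieved size = ⌊(13597 − 58)/277⌋ + 1 = ⌊13539/277⌋ + 1 = 48 + 1 = 49
(last selection: 58 + 48×277 = 13354 ≤ 13597; next would be 13631 > 13597)

49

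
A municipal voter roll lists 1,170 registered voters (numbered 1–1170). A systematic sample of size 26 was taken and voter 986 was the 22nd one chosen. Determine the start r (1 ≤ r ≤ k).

41

k = 1170/26 = 45
r = 986 − (22−1)×45 = 986 − 945 = 41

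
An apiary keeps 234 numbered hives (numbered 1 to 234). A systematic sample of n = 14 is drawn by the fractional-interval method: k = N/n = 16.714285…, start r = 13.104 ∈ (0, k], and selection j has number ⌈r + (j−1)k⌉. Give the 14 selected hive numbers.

14, 30, 47, 64, 80, 97, 114, 131, 147, 164, 181, 197, 214, 231

j=1: r + 0k = 13.104 → ⌈·⌉ = 14
j=2: r + 1k = 29.818285… → ⌈·⌉ = 30
j=3: r + 2k = 46.532571… → ⌈·⌉ = 47
j=4: r + 3k = 63.246857… → ⌈·⌉ = 64
j=5: r + 4k = 79.961142… → ⌈·⌉ = 80
j=6: r + 5k = 96.675428… → ⌈·⌉ = 97
j=7: r + 6k = 113.389714… → ⌈·⌉ = 114
j=8: r + 7k = 130.104 → ⌈·⌉ = 131
j=9: r + 8k = 146.818285… → ⌈·⌉ = 147
j=10: r + 9k = 163.532571… → ⌈·⌉ = 164
j=11: r + 10k = 180.246857… → ⌈·⌉ = 181
j=12: r + 11k = 196.961142… → ⌈·⌉ = 197
j=13: r + 12k = 213.675428… → ⌈·⌉ = 214
j=14: r + 13k = 230.389714… → ⌈·⌉ = 231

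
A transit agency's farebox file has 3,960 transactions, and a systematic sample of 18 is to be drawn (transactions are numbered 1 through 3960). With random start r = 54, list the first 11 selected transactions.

k = N/n = 3960/18 = 220
transaction 1: 54
transaction 2: 54 + 220 = 274
transaction 3: 274 + 220 = 494
transaction 4: 494 + 220 = 714
transaction 5: 714 + 220 = 934
transaction 6: 934 + 220 = 1154
transaction 7: 1154 + 220 = 1374
transaction 8: 1374 + 220 = 1594
transaction 9: 1594 + 220 = 1814
transaction 10: 1814 + 220 = 2034
transaction 11: 2034 + 220 = 2254

54, 274, 494, 714, 934, 1154, 1374, 1594, 1814, 2034, 2254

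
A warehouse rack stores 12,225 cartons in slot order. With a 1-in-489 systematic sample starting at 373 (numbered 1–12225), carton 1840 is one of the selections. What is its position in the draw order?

k = 489
position = (1840 − 373)/489 + 1 = 1467/489 + 1 = 3 + 1 = 4

4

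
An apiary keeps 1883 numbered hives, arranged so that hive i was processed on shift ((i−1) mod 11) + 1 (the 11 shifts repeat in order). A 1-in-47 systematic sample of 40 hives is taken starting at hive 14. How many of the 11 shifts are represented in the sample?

Consecutive selections differ by k = 47, so their shift numbers differ by 47 mod 11 = 3.
gcd(47, 11) = 1, so the sample visits 11/1 = 11 distinct residues mod 11.
Start 14 is shift 3; the shifts hit are 1, 2, 3, 4, 5, 6, 7, 8, 9, 10, 11.

11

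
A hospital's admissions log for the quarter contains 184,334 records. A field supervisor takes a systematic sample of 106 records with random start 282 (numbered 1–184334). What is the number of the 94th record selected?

162009

k = 184334/106 = 1739
94th selection = r + (94−1)·k = 282 + 93×1739 = 282 + 161727 = 162009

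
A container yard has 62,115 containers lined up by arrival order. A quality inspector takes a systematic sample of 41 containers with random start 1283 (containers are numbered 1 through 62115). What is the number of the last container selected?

61883

k = 62115/41 = 1515
41st selection = r + (41−1)·k = 1283 + 40×1515 = 1283 + 60600 = 61883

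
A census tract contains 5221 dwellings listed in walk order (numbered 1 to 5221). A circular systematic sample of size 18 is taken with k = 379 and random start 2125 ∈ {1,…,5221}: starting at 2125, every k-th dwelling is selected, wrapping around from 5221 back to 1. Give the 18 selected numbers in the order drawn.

2125, 2504, 2883, 3262, 3641, 4020, 4399, 4778, 5157, 315, 694, 1073, 1452, 1831, 2210, 2589, 2968, 3347

Selection 1: 2125
Selection 2: 2125 + 379 = 2504
Selection 3: 2504 + 379 = 2883
Selection 4: 2883 + 379 = 3262
Selection 5: 3262 + 379 = 3641
Selection 6: 3641 + 379 = 4020
Selection 7: 4020 + 379 = 4399
Selection 8: 4399 + 379 = 4778
Selection 9: 4778 + 379 = 5157
Selection 10: 5157 + 379 = 5536 → 5536 − 5221 = 315
Selection 11: 315 + 379 = 694
Selection 12: 694 + 379 = 1073
Selection 13: 1073 + 379 = 1452
Selection 14: 1452 + 379 = 1831
Selection 15: 1831 + 379 = 2210
Selection 16: 2210 + 379 = 2589
Selection 17: 2589 + 379 = 2968
Selection 18: 2968 + 379 = 3347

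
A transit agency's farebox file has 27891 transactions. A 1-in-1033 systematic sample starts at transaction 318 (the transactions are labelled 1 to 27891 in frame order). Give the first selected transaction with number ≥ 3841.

k = 1033
Steps past start: ⌈(3841 − 318)/1033⌉ = ⌈3523/1033⌉ = 4
Selected transaction: 318 + 4×1033 = 4450

4450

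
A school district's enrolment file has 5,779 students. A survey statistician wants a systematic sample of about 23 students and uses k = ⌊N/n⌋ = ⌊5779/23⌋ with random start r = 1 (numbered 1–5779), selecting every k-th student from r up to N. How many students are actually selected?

k = ⌊5779/23⌋ = 251
Achieved size = ⌊(5779 − 1)/251⌋ + 1 = ⌊5778/251⌋ + 1 = 23 + 1 = 24
(last selection: 1 + 23×251 = 5774 ≤ 5779; next would be 6025 > 5779)

24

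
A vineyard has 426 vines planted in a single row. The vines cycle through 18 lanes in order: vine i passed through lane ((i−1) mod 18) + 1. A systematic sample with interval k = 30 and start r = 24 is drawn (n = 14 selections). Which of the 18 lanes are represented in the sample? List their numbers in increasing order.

6, 12, 18

Consecutive selections differ by k = 30, so their lane numbers differ by 30 mod 18 = 12.
gcd(30, 18) = 6, so the sample visits 18/6 = 3 distinct residues mod 18.
Start 24 is lane 6; the lanes hit are 6, 12, 18.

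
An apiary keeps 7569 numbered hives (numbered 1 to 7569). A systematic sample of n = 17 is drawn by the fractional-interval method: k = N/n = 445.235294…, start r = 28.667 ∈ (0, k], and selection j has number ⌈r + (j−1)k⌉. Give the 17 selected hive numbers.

29, 474, 920, 1365, 1810, 2255, 2701, 3146, 3591, 4036, 4482, 4927, 5372, 5817, 6262, 6708, 7153

j=1: r + 0k = 28.667 → ⌈·⌉ = 29
j=2: r + 1k = 473.902294… → ⌈·⌉ = 474
j=3: r + 2k = 919.137588… → ⌈·⌉ = 920
j=4: r + 3k = 1364.372882… → ⌈·⌉ = 1365
j=5: r + 4k = 1809.608176… → ⌈·⌉ = 1810
j=6: r + 5k = 2254.843470… → ⌈·⌉ = 2255
j=7: r + 6k = 2700.078764… → ⌈·⌉ = 2701
j=8: r + 7k = 3145.314058… → ⌈·⌉ = 3146
j=9: r + 8k = 3590.549352… → ⌈·⌉ = 3591
j=10: r + 9k = 4035.784647… → ⌈·⌉ = 4036
j=11: r + 10k = 4481.019941… → ⌈·⌉ = 4482
j=12: r + 11k = 4926.255235… → ⌈·⌉ = 4927
j=13: r + 12k = 5371.490529… → ⌈·⌉ = 5372
j=14: r + 13k = 5816.725823… → ⌈·⌉ = 5817
j=15: r + 14k = 6261.961117… → ⌈·⌉ = 6262
j=16: r + 15k = 6707.196411… → ⌈·⌉ = 6708
j=17: r + 16k = 7152.431705… → ⌈·⌉ = 7153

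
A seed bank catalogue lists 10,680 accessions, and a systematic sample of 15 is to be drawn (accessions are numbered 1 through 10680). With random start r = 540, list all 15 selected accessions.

k = N/n = 10680/15 = 712
accession 1: 540
accession 2: 540 + 712 = 1252
accession 3: 1252 + 712 = 1964
accession 4: 1964 + 712 = 2676
accession 5: 2676 + 712 = 3388
accession 6: 3388 + 712 = 4100
accession 7: 4100 + 712 = 4812
accession 8: 4812 + 712 = 5524
accession 9: 5524 + 712 = 6236
accession 10: 6236 + 712 = 6948
accession 11: 6948 + 712 = 7660
accession 12: 7660 + 712 = 8372
accession 13: 8372 + 712 = 9084
accession 14: 9084 + 712 = 9796
accession 15: 9796 + 712 = 10508

540, 1252, 1964, 2676, 3388, 4100, 4812, 5524, 6236, 6948, 7660, 8372, 9084, 9796, 10508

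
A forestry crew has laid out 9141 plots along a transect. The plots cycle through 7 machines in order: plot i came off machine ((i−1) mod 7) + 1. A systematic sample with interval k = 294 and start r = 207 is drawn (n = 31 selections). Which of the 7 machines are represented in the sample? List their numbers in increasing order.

4

Consecutive selections differ by k = 294, so their machine numbers differ by 294 mod 7 = 0.
gcd(294, 7) = 7, so the sample visits 7/7 = 1 distinct residues mod 7.
Start 207 is machine 4; the machines hit are 4.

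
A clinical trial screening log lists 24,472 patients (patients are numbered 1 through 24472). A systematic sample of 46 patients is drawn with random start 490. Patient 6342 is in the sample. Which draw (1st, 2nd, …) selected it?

12

k = 24472/46 = 532
position = (6342 − 490)/532 + 1 = 5852/532 + 1 = 11 + 1 = 12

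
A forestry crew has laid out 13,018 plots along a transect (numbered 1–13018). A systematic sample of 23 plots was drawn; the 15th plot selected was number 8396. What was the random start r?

472

k = 13018/23 = 566
r = 8396 − (15−1)×566 = 8396 − 7924 = 472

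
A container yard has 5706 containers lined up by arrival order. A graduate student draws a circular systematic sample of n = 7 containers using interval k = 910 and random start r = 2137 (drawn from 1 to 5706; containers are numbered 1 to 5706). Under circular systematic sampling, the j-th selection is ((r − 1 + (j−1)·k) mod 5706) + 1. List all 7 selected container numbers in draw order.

Selection 1: 2137
Selection 2: 2137 + 910 = 3047
Selection 3: 3047 + 910 = 3957
Selection 4: 3957 + 910 = 4867
Selection 5: 4867 + 910 = 5777 → 5777 − 5706 = 71
Selection 6: 71 + 910 = 981
Selection 7: 981 + 910 = 1891

2137, 3047, 3957, 4867, 71, 981, 1891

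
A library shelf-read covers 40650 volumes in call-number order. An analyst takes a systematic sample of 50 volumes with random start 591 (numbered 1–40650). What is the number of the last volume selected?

40428

k = 40650/50 = 813
50th selection = r + (50−1)·k = 591 + 49×813 = 591 + 39837 = 40428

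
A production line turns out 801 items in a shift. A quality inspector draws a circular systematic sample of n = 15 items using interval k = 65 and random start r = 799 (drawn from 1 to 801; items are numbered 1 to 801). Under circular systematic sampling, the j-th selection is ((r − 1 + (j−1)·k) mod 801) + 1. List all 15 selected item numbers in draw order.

799, 63, 128, 193, 258, 323, 388, 453, 518, 583, 648, 713, 778, 42, 107

Selection 1: 799
Selection 2: 799 + 65 = 864 → 864 − 801 = 63
Selection 3: 63 + 65 = 128
Selection 4: 128 + 65 = 193
Selection 5: 193 + 65 = 258
Selection 6: 258 + 65 = 323
Selection 7: 323 + 65 = 388
Selection 8: 388 + 65 = 453
Selection 9: 453 + 65 = 518
Selection 10: 518 + 65 = 583
Selection 11: 583 + 65 = 648
Selection 12: 648 + 65 = 713
Selection 13: 713 + 65 = 778
Selection 14: 778 + 65 = 843 → 843 − 801 = 42
Selection 15: 42 + 65 = 107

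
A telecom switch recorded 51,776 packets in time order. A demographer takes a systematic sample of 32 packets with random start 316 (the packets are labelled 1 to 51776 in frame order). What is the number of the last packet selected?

50474

k = 51776/32 = 1618
32nd selection = r + (32−1)·k = 316 + 31×1618 = 316 + 50158 = 50474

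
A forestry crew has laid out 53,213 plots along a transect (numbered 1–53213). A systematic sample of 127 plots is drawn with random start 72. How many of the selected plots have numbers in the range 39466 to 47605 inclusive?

19

k = 53213/127 = 419
First selection ≥ 39466: 72 + ⌈(39466−72)/419⌉·419 = 72 + 95×419 = 39877
Last selection ≤ 47605: 72 + ⌊(47605−72)/419⌋·419 = 72 + 113×419 = 47419
Count = 113 − 95 + 1 = 19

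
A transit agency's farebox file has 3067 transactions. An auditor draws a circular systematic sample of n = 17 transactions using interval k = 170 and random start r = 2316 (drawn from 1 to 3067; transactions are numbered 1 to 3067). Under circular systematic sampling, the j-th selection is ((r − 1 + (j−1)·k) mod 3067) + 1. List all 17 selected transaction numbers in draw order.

2316, 2486, 2656, 2826, 2996, 99, 269, 439, 609, 779, 949, 1119, 1289, 1459, 1629, 1799, 1969

Selection 1: 2316
Selection 2: 2316 + 170 = 2486
Selection 3: 2486 + 170 = 2656
Selection 4: 2656 + 170 = 2826
Selection 5: 2826 + 170 = 2996
Selection 6: 2996 + 170 = 3166 → 3166 − 3067 = 99
Selection 7: 99 + 170 = 269
Selection 8: 269 + 170 = 439
Selection 9: 439 + 170 = 609
Selection 10: 609 + 170 = 779
Selection 11: 779 + 170 = 949
Selection 12: 949 + 170 = 1119
Selection 13: 1119 + 170 = 1289
Selection 14: 1289 + 170 = 1459
Selection 15: 1459 + 170 = 1629
Selection 16: 1629 + 170 = 1799
Selection 17: 1799 + 170 = 1969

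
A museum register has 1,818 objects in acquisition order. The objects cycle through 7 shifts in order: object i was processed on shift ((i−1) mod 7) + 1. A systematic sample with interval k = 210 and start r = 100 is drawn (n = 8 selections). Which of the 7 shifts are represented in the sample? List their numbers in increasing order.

2

Consecutive selections differ by k = 210, so their shift numbers differ by 210 mod 7 = 0.
gcd(210, 7) = 7, so the sample visits 7/7 = 1 distinct residues mod 7.
Start 100 is shift 2; the shifts hit are 2.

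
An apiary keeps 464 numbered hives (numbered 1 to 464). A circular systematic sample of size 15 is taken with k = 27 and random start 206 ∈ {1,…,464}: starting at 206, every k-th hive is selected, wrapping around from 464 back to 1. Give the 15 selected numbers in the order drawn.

Selection 1: 206
Selection 2: 206 + 27 = 233
Selection 3: 233 + 27 = 260
Selection 4: 260 + 27 = 287
Selection 5: 287 + 27 = 314
Selection 6: 314 + 27 = 341
Selection 7: 341 + 27 = 368
Selection 8: 368 + 27 = 395
Selection 9: 395 + 27 = 422
Selection 10: 422 + 27 = 449
Selection 11: 449 + 27 = 476 → 476 − 464 = 12
Selection 12: 12 + 27 = 39
Selection 13: 39 + 27 = 66
Selection 14: 66 + 27 = 93
Selection 15: 93 + 27 = 120

206, 233, 260, 287, 314, 341, 368, 395, 422, 449, 12, 39, 66, 93, 120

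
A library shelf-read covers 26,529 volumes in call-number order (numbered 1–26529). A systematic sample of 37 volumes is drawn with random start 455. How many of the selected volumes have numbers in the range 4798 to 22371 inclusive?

24

k = 26529/37 = 717
First selection ≥ 4798: 455 + ⌈(4798−455)/717⌉·717 = 455 + 7×717 = 5474
Last selection ≤ 22371: 455 + ⌊(22371−455)/717⌋·717 = 455 + 30×717 = 21965
Count = 30 − 7 + 1 = 24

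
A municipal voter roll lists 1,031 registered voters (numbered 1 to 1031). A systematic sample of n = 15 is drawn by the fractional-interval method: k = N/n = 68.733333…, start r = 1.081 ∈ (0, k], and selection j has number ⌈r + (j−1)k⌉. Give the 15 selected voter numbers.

2, 70, 139, 208, 277, 345, 414, 483, 551, 620, 689, 758, 826, 895, 964

j=1: r + 0k = 1.081 → ⌈·⌉ = 2
j=2: r + 1k = 69.814333… → ⌈·⌉ = 70
j=3: r + 2k = 138.547666… → ⌈·⌉ = 139
j=4: r + 3k = 207.281 → ⌈·⌉ = 208
j=5: r + 4k = 276.014333… → ⌈·⌉ = 277
j=6: r + 5k = 344.747666… → ⌈·⌉ = 345
j=7: r + 6k = 413.481 → ⌈·⌉ = 414
j=8: r + 7k = 482.214333… → ⌈·⌉ = 483
j=9: r + 8k = 550.947666… → ⌈·⌉ = 551
j=10: r + 9k = 619.681 → ⌈·⌉ = 620
j=11: r + 10k = 688.414333… → ⌈·⌉ = 689
j=12: r + 11k = 757.147666… → ⌈·⌉ = 758
j=13: r + 12k = 825.881 → ⌈·⌉ = 826
j=14: r + 13k = 894.614333… → ⌈·⌉ = 895
j=15: r + 14k = 963.347666… → ⌈·⌉ = 964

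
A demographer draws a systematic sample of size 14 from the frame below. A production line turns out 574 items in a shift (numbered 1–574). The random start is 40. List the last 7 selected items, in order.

k = N/n = 574/14 = 41
8th selection = 40 + 7×41 = 327
9th: 327 + 41 = 368
10th: 368 + 41 = 409
11th: 409 + 41 = 450
12th: 450 + 41 = 491
13th: 491 + 41 = 532
14th: 532 + 41 = 573

327, 368, 409, 450, 491, 532, 573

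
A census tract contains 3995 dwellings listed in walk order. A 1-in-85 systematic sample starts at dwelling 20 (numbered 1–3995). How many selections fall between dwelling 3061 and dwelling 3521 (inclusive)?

k = 85
First selection ≥ 3061: 20 + ⌈(3061−20)/85⌉·85 = 20 + 36×85 = 3080
Last selection ≤ 3521: 20 + ⌊(3521−20)/85⌋·85 = 20 + 41×85 = 3505
Count = 41 − 36 + 1 = 6

6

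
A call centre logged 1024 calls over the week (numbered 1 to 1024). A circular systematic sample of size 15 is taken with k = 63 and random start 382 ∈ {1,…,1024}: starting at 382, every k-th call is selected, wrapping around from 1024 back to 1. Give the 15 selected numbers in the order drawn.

382, 445, 508, 571, 634, 697, 760, 823, 886, 949, 1012, 51, 114, 177, 240

Selection 1: 382
Selection 2: 382 + 63 = 445
Selection 3: 445 + 63 = 508
Selection 4: 508 + 63 = 571
Selection 5: 571 + 63 = 634
Selection 6: 634 + 63 = 697
Selection 7: 697 + 63 = 760
Selection 8: 760 + 63 = 823
Selection 9: 823 + 63 = 886
Selection 10: 886 + 63 = 949
Selection 11: 949 + 63 = 1012
Selection 12: 1012 + 63 = 1075 → 1075 − 1024 = 51
Selection 13: 51 + 63 = 114
Selection 14: 114 + 63 = 177
Selection 15: 177 + 63 = 240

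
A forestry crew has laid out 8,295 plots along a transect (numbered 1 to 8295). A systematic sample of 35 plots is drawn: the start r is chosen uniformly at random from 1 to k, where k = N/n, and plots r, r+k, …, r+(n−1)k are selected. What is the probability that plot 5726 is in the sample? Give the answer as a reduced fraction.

k = 8295/35 = 237.
Plot 5726 is selected iff r ≡ 5726 (mod 237); exactly one such r in {1,…,237}.
Inclusion probability = 1/237.

1/237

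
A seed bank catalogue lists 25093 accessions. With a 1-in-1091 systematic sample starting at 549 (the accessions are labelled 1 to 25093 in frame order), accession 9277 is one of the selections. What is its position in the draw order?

9

k = 1091
position = (9277 − 549)/1091 + 1 = 8728/1091 + 1 = 8 + 1 = 9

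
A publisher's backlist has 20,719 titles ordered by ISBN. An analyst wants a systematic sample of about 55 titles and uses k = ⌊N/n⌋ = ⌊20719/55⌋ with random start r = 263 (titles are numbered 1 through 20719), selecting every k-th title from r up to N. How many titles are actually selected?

55

k = ⌊20719/55⌋ = 376
Achieved size = ⌊(20719 − 263)/376⌋ + 1 = ⌊20456/376⌋ + 1 = 54 + 1 = 55
(last selection: 263 + 54×376 = 20567 ≤ 20719; next would be 20943 > 20719)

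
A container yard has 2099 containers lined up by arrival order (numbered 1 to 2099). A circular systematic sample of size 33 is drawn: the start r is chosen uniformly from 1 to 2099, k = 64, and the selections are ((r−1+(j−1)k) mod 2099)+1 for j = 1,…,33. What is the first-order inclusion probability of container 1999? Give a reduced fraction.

33/2099

For each position j, as r ranges over 1…2099 the j-th selection hits every container exactly once, so container 1999 is selected for exactly 33 of the 2099 starts.
Inclusion probability = 33/2099.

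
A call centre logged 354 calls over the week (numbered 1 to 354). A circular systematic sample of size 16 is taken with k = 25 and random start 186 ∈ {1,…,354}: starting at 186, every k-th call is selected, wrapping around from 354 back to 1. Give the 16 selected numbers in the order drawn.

Selection 1: 186
Selection 2: 186 + 25 = 211
Selection 3: 211 + 25 = 236
Selection 4: 236 + 25 = 261
Selection 5: 261 + 25 = 286
Selection 6: 286 + 25 = 311
Selection 7: 311 + 25 = 336
Selection 8: 336 + 25 = 361 → 361 − 354 = 7
Selection 9: 7 + 25 = 32
Selection 10: 32 + 25 = 57
Selection 11: 57 + 25 = 82
Selection 12: 82 + 25 = 107
Selection 13: 107 + 25 = 132
Selection 14: 132 + 25 = 157
Selection 15: 157 + 25 = 182
Selection 16: 182 + 25 = 207

186, 211, 236, 261, 286, 311, 336, 7, 32, 57, 82, 107, 132, 157, 182, 207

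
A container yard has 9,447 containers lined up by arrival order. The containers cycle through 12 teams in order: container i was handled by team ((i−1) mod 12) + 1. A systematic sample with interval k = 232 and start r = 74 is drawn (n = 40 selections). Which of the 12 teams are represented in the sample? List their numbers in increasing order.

Consecutive selections differ by k = 232, so their team numbers differ by 232 mod 12 = 4.
gcd(232, 12) = 4, so the sample visits 12/4 = 3 distinct residues mod 12.
Start 74 is team 2; the teams hit are 2, 6, 10.

2, 6, 10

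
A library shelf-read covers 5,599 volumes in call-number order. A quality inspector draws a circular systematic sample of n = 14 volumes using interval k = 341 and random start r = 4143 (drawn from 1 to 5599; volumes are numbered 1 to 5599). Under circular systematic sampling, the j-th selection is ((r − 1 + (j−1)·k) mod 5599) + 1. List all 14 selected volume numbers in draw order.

4143, 4484, 4825, 5166, 5507, 249, 590, 931, 1272, 1613, 1954, 2295, 2636, 2977

Selection 1: 4143
Selection 2: 4143 + 341 = 4484
Selection 3: 4484 + 341 = 4825
Selection 4: 4825 + 341 = 5166
Selection 5: 5166 + 341 = 5507
Selection 6: 5507 + 341 = 5848 → 5848 − 5599 = 249
Selection 7: 249 + 341 = 590
Selection 8: 590 + 341 = 931
Selection 9: 931 + 341 = 1272
Selection 10: 1272 + 341 = 1613
Selection 11: 1613 + 341 = 1954
Selection 12: 1954 + 341 = 2295
Selection 13: 2295 + 341 = 2636
Selection 14: 2636 + 341 = 2977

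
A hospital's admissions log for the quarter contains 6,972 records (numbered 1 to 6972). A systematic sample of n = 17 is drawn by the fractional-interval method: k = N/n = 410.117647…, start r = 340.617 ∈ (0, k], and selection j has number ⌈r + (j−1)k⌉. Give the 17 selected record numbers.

341, 751, 1161, 1571, 1982, 2392, 2802, 3212, 3622, 4032, 4442, 4852, 5263, 5673, 6083, 6493, 6903

j=1: r + 0k = 340.617 → ⌈·⌉ = 341
j=2: r + 1k = 750.734647… → ⌈·⌉ = 751
j=3: r + 2k = 1160.852294… → ⌈·⌉ = 1161
j=4: r + 3k = 1570.969941… → ⌈·⌉ = 1571
j=5: r + 4k = 1981.087588… → ⌈·⌉ = 1982
j=6: r + 5k = 2391.205235… → ⌈·⌉ = 2392
j=7: r + 6k = 2801.322882… → ⌈·⌉ = 2802
j=8: r + 7k = 3211.440529… → ⌈·⌉ = 3212
j=9: r + 8k = 3621.558176… → ⌈·⌉ = 3622
j=10: r + 9k = 4031.675823… → ⌈·⌉ = 4032
j=11: r + 10k = 4441.793470… → ⌈·⌉ = 4442
j=12: r + 11k = 4851.911117… → ⌈·⌉ = 4852
j=13: r + 12k = 5262.028764… → ⌈·⌉ = 5263
j=14: r + 13k = 5672.146411… → ⌈·⌉ = 5673
j=15: r + 14k = 6082.264058… → ⌈·⌉ = 6083
j=16: r + 15k = 6492.381705… → ⌈·⌉ = 6493
j=17: r + 16k = 6902.499352… → ⌈·⌉ = 6903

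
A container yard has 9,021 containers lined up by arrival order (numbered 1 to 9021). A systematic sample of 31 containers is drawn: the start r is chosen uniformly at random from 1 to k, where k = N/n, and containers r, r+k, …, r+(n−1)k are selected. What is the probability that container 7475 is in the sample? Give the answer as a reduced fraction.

1/291

k = 9021/31 = 291.
Container 7475 is selected iff r ≡ 7475 (mod 291); exactly one such r in {1,…,291}.
Inclusion probability = 1/291.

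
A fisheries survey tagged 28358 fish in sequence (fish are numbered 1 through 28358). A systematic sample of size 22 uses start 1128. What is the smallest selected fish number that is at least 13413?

k = 28358/22 = 1289
Steps past start: ⌈(13413 − 1128)/1289⌉ = ⌈12285/1289⌉ = 10
Selected fish: 1128 + 10×1289 = 14018

14018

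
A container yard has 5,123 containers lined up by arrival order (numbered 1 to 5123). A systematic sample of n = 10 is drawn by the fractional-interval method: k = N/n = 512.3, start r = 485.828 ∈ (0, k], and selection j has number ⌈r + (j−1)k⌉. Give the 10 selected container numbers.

486, 999, 1511, 2023, 2536, 3048, 3560, 4072, 4585, 5097

j=1: r + 0k = 485.828 → ⌈·⌉ = 486
j=2: r + 1k = 998.128 → ⌈·⌉ = 999
j=3: r + 2k = 1510.428 → ⌈·⌉ = 1511
j=4: r + 3k = 2022.728 → ⌈·⌉ = 2023
j=5: r + 4k = 2535.028 → ⌈·⌉ = 2536
j=6: r + 5k = 3047.328 → ⌈·⌉ = 3048
j=7: r + 6k = 3559.628 → ⌈·⌉ = 3560
j=8: r + 7k = 4071.928 → ⌈·⌉ = 4072
j=9: r + 8k = 4584.228 → ⌈·⌉ = 4585
j=10: r + 9k = 5096.528 → ⌈·⌉ = 5097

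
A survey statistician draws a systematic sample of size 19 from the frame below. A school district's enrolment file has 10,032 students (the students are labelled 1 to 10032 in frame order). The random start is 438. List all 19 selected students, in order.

k = N/n = 10032/19 = 528
student 1: 438
student 2: 438 + 528 = 966
student 3: 966 + 528 = 1494
student 4: 1494 + 528 = 2022
student 5: 2022 + 528 = 2550
student 6: 2550 + 528 = 3078
student 7: 3078 + 528 = 3606
student 8: 3606 + 528 = 4134
student 9: 4134 + 528 = 4662
student 10: 4662 + 528 = 5190
student 11: 5190 + 528 = 5718
student 12: 5718 + 528 = 6246
student 13: 6246 + 528 = 6774
student 14: 6774 + 528 = 7302
student 15: 7302 + 528 = 7830
student 16: 7830 + 528 = 8358
student 17: 8358 + 528 = 8886
student 18: 8886 + 528 = 9414
student 19: 9414 + 528 = 9942

438, 966, 1494, 2022, 2550, 3078, 3606, 4134, 4662, 5190, 5718, 6246, 6774, 7302, 7830, 8358, 8886, 9414, 9942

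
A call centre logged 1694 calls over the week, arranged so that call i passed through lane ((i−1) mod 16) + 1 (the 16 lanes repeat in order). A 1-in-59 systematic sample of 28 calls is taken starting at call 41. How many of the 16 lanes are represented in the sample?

Consecutive selections differ by k = 59, so their lane numbers differ by 59 mod 16 = 11.
gcd(59, 16) = 1, so the sample visits 16/1 = 16 distinct residues mod 16.
Start 41 is lane 9; the lanes hit are 1, 2, 3, 4, 5, 6, 7, 8, 9, 10, 11, 12, 13, 14, 15, 16.

16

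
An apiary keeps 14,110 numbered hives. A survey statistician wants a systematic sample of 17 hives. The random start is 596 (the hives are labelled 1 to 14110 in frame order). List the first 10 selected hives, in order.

596, 1426, 2256, 3086, 3916, 4746, 5576, 6406, 7236, 8066

k = N/n = 14110/17 = 830
hive 1: 596
hive 2: 596 + 830 = 1426
hive 3: 1426 + 830 = 2256
hive 4: 2256 + 830 = 3086
hive 5: 3086 + 830 = 3916
hive 6: 3916 + 830 = 4746
hive 7: 4746 + 830 = 5576
hive 8: 5576 + 830 = 6406
hive 9: 6406 + 830 = 7236
hive 10: 7236 + 830 = 8066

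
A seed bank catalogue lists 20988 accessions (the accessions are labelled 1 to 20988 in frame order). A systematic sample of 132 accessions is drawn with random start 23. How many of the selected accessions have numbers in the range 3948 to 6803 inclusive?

18

k = 20988/132 = 159
First selection ≥ 3948: 23 + ⌈(3948−23)/159⌉·159 = 23 + 25×159 = 3998
Last selection ≤ 6803: 23 + ⌊(6803−23)/159⌋·159 = 23 + 42×159 = 6701
Count = 42 − 25 + 1 = 18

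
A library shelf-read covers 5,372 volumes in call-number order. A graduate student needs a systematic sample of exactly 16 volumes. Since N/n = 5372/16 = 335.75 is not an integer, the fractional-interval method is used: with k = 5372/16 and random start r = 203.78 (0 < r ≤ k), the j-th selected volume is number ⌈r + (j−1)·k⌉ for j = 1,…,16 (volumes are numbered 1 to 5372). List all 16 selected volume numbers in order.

204, 540, 876, 1212, 1547, 1883, 2219, 2555, 2890, 3226, 3562, 3898, 4233, 4569, 4905, 5241

j=1: r + 0k = 203.78 → ⌈·⌉ = 204
j=2: r + 1k = 539.53 → ⌈·⌉ = 540
j=3: r + 2k = 875.28 → ⌈·⌉ = 876
j=4: r + 3k = 1211.03 → ⌈·⌉ = 1212
j=5: r + 4k = 1546.78 → ⌈·⌉ = 1547
j=6: r + 5k = 1882.53 → ⌈·⌉ = 1883
j=7: r + 6k = 2218.28 → ⌈·⌉ = 2219
j=8: r + 7k = 2554.03 → ⌈·⌉ = 2555
j=9: r + 8k = 2889.78 → ⌈·⌉ = 2890
j=10: r + 9k = 3225.53 → ⌈·⌉ = 3226
j=11: r + 10k = 3561.28 → ⌈·⌉ = 3562
j=12: r + 11k = 3897.03 → ⌈·⌉ = 3898
j=13: r + 12k = 4232.78 → ⌈·⌉ = 4233
j=14: r + 13k = 4568.53 → ⌈·⌉ = 4569
j=15: r + 14k = 4904.28 → ⌈·⌉ = 4905
j=16: r + 15k = 5240.03 → ⌈·⌉ = 5241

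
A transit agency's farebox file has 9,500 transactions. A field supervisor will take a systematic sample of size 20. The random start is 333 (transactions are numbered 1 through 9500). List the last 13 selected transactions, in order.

3658, 4133, 4608, 5083, 5558, 6033, 6508, 6983, 7458, 7933, 8408, 8883, 9358

k = N/n = 9500/20 = 475
8th selection = 333 + 7×475 = 3658
9th: 3658 + 475 = 4133
10th: 4133 + 475 = 4608
11th: 4608 + 475 = 5083
12th: 5083 + 475 = 5558
13th: 5558 + 475 = 6033
14th: 6033 + 475 = 6508
15th: 6508 + 475 = 6983
16th: 6983 + 475 = 7458
17th: 7458 + 475 = 7933
18th: 7933 + 475 = 8408
19th: 8408 + 475 = 8883
20th: 8883 + 475 = 9358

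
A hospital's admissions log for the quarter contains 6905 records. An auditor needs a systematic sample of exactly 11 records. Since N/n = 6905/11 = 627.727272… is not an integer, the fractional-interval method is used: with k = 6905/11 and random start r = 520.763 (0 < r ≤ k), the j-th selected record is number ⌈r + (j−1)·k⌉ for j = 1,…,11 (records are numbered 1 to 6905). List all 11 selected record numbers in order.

521, 1149, 1777, 2404, 3032, 3660, 4288, 4915, 5543, 6171, 6799

j=1: r + 0k = 520.763 → ⌈·⌉ = 521
j=2: r + 1k = 1148.490272… → ⌈·⌉ = 1149
j=3: r + 2k = 1776.217545… → ⌈·⌉ = 1777
j=4: r + 3k = 2403.944818… → ⌈·⌉ = 2404
j=5: r + 4k = 3031.672090… → ⌈·⌉ = 3032
j=6: r + 5k = 3659.399363… → ⌈·⌉ = 3660
j=7: r + 6k = 4287.126636… → ⌈·⌉ = 4288
j=8: r + 7k = 4914.853909… → ⌈·⌉ = 4915
j=9: r + 8k = 5542.581181… → ⌈·⌉ = 5543
j=10: r + 9k = 6170.308454… → ⌈·⌉ = 6171
j=11: r + 10k = 6798.035727… → ⌈·⌉ = 6799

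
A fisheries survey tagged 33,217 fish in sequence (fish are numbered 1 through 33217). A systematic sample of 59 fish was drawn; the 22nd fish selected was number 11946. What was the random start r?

k = 33217/59 = 563
r = 11946 − (22−1)×563 = 11946 − 11823 = 123

123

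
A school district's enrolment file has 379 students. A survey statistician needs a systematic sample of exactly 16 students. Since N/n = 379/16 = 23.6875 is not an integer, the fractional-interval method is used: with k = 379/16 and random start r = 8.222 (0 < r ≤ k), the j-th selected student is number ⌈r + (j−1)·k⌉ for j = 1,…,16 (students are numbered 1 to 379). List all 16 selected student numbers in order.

9, 32, 56, 80, 103, 127, 151, 175, 198, 222, 246, 269, 293, 317, 340, 364

j=1: r + 0k = 8.222 → ⌈·⌉ = 9
j=2: r + 1k = 31.9095 → ⌈·⌉ = 32
j=3: r + 2k = 55.597 → ⌈·⌉ = 56
j=4: r + 3k = 79.2845 → ⌈·⌉ = 80
j=5: r + 4k = 102.972 → ⌈·⌉ = 103
j=6: r + 5k = 126.6595 → ⌈·⌉ = 127
j=7: r + 6k = 150.347 → ⌈·⌉ = 151
j=8: r + 7k = 174.0345 → ⌈·⌉ = 175
j=9: r + 8k = 197.722 → ⌈·⌉ = 198
j=10: r + 9k = 221.4095 → ⌈·⌉ = 222
j=11: r + 10k = 245.097 → ⌈·⌉ = 246
j=12: r + 11k = 268.7845 → ⌈·⌉ = 269
j=13: r + 12k = 292.472 → ⌈·⌉ = 293
j=14: r + 13k = 316.1595 → ⌈·⌉ = 317
j=15: r + 14k = 339.847 → ⌈·⌉ = 340
j=16: r + 15k = 363.5345 → ⌈·⌉ = 364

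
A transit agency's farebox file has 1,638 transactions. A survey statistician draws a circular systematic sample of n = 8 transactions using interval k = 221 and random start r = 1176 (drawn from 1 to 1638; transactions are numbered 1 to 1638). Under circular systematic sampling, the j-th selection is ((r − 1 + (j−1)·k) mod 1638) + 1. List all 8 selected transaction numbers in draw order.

1176, 1397, 1618, 201, 422, 643, 864, 1085

Selection 1: 1176
Selection 2: 1176 + 221 = 1397
Selection 3: 1397 + 221 = 1618
Selection 4: 1618 + 221 = 1839 → 1839 − 1638 = 201
Selection 5: 201 + 221 = 422
Selection 6: 422 + 221 = 643
Selection 7: 643 + 221 = 864
Selection 8: 864 + 221 = 1085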